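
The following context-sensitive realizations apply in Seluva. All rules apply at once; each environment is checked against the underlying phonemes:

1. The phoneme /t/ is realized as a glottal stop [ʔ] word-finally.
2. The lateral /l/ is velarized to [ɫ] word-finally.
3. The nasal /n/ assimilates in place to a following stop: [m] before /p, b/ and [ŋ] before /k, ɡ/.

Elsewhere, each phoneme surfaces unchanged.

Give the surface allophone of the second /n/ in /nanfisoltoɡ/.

[n]

/n/ — between /a/ and /f/; rule 3 does not apply here → [n].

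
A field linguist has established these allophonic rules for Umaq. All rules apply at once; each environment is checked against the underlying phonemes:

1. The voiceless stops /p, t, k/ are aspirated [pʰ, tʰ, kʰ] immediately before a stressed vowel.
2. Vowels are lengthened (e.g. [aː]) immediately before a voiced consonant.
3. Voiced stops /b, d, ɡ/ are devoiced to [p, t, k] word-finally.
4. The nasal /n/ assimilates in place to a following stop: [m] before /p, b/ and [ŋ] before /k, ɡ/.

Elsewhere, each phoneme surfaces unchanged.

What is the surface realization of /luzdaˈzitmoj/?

[luːzdaːˈzitmoːj]

/l/ (word-initial) is unaffected → [l].
/u/ — between /l/ and /z/, before a voiced consonant — surfaces as [uː] (rule 2).
/z/ — not in any rule's target class → [z].
/d/ (between /z/ and /a/) is in the target of rule 3 but the environment (word-finally) is not met → [d].
Rule 2 applies to /a/ (between /d/ and /z/: before a voiced consonant) → [aː].
/z/ (between /a/ and /i/): no rule targets it → [z].
/i/ (between /z/ and /t/) is in the target of rule 2 but the environment (before a voiced consonant) is not met → [i].
/t/ (between /i/ and /m/) is in the target of rule 1 but the environment (immediately before a stressed vowel) is not met → [t].
/m/ (between /t/ and /o/) is unaffected → [m].
/o/ meets the environment for rule 2 (before a voiced consonant) → [oː].
/j/ (word-final): no rule targets it → [j].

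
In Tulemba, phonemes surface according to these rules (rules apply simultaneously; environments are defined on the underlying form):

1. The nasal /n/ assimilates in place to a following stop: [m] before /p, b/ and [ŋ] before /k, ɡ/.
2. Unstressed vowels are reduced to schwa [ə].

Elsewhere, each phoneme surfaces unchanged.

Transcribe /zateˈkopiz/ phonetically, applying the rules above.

/z/ stays [z].
Rule 2 applies to /a/ (between /z/ and /t/: in an unstressed syllable) → [ə].
/t/ (between /a/ and /e/) is unaffected → [t].
/e/ — between /t/ and /k/, in an unstressed syllable — surfaces as [ə] (rule 2).
/k/ (between /e/ and /o/): no rule targets it → [k].
/o/ (between /k/ and /p/) fails the environment for rule 2, so it stays [o].
/p/ stays [p].
Rule 2 applies to /i/ (between /p/ and /z/: in an unstressed syllable) → [ə].
/z/ — not in any rule's target class → [z].

[zətəˈkopəz]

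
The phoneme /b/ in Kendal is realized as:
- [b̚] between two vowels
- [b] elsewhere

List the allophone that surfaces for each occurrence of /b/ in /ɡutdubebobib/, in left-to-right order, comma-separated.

[b̚], [b̚], [b̚], [b]

Occurrence 1 (position 6): between two vowels → [b̚].
Occurrence 2 (position 8): between two vowels → [b̚].
Occurrence 3 (position 10): between two vowels → [b̚].
Occurrence 4 (position 12): no conditioning environment matches → elsewhere allophone [b].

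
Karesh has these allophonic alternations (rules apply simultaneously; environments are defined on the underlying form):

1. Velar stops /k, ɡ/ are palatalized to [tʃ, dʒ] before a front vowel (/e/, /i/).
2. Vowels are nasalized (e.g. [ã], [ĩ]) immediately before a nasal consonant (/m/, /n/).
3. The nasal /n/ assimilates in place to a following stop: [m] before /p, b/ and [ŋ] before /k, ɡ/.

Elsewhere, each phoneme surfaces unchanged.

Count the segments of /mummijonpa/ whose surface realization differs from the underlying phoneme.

3

Segments that undergo a rule: /u/ → [ũ] (rule 2); /o/ → [õ] (rule 2); /n/ → [m] (rule 3).
All other segments surface unchanged.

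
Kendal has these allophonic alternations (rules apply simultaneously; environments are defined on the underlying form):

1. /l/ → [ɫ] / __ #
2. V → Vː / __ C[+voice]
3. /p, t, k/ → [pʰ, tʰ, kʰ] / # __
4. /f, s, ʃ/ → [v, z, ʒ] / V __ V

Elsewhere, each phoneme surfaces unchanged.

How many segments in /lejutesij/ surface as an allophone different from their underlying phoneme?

3

Segments that undergo a rule: /e/ → [eː] (rule 2); /s/ → [z] (rule 4); /i/ → [iː] (rule 2).
All other segments surface unchanged.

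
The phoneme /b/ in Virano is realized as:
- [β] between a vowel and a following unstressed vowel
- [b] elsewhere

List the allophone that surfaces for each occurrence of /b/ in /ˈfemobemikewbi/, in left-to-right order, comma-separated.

Occurrence 1 (position 5): between a vowel and a following unstressed vowel → [β].
Occurrence 2 (position 12): no conditioning environment matches → elsewhere allophone [b].

[β], [b]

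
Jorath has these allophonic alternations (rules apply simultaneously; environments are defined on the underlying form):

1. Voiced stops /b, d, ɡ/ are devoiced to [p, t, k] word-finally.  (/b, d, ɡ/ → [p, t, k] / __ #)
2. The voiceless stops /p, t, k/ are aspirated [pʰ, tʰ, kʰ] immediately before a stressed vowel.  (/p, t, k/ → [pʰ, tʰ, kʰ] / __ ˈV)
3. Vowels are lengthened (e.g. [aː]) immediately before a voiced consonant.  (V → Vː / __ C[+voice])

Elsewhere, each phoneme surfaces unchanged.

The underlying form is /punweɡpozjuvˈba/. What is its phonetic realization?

[puːnweːɡpoːzjuːvˈba]

/p/ (word-initial): rule 2 targets it, but not immediately before a stressed vowel → unchanged [p].
/u/ meets the environment for rule 3 (before a voiced consonant) → [uː].
/n/ stays [n].
/w/ (between /n/ and /e/) is unaffected → [w].
/e/ (between /w/ and /ɡ/): before a voiced consonant, so rule 3 applies → [eː].
/ɡ/ — between /e/ and /p/; rule 1 does not apply here → [ɡ].
/p/ (between /ɡ/ and /o/) is in the target of rule 2 but the environment (immediately before a stressed vowel) is not met → [p].
/o/ meets the environment for rule 3 (before a voiced consonant) → [oː].
/z/ — not in any rule's target class → [z].
/j/ — not in any rule's target class → [j].
/u/ (between /j/ and /v/) occurs before a voiced consonant → [uː] by rule 3.
/v/ stays [v].
/b/ (between /v/ and /a/) is in the target of rule 1 but the environment (word-finally) is not met → [b].
/a/ — word-final; rule 3 does not apply here → [a].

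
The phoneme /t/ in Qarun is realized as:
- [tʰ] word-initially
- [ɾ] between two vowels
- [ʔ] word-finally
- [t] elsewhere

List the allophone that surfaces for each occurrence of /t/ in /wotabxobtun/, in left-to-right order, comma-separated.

[ɾ], [t]

Occurrence 1 (position 3): between two vowels → [ɾ].
Occurrence 2 (position 9): no conditioning environment matches → elsewhere allophone [t].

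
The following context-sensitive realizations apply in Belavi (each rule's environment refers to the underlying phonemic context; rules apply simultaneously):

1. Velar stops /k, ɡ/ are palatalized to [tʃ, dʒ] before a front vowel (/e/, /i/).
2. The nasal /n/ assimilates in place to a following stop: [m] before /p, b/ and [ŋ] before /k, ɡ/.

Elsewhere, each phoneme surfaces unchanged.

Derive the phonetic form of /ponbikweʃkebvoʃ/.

/p/ — not in any rule's target class → [p].
/o/ stays [o].
/n/ — between /o/ and /b/, before a labial or velar stop — surfaces as [m] (rule 2).
/b/ — not in any rule's target class → [b].
/i/ (between /b/ and /k/): no rule targets it → [i].
/k/ (between /i/ and /w/) is in the target of rule 1 but the environment (before a front vowel) is not met → [k].
/w/ stays [w].
/e/ (between /w/ and /ʃ/): no rule targets it → [e].
/ʃ/ (between /e/ and /k/) is unaffected → [ʃ].
/k/ (between /ʃ/ and /e/) occurs before a front vowel → [tʃ] by rule 1.
/e/ (between /k/ and /b/) is unaffected → [e].
/b/ (between /e/ and /v/): no rule targets it → [b].
/v/ (between /b/ and /o/) is unaffected → [v].
/o/ (between /v/ and /ʃ/): no rule targets it → [o].
/ʃ/ (word-final): no rule targets it → [ʃ].

[pombikweʃtʃebvoʃ]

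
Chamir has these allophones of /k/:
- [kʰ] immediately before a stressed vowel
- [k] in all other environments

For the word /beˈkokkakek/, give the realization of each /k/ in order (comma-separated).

Occurrence 1 (position 3): immediately before a stressed vowel → [kʰ].
Occurrence 2 (position 5): no conditioning environment matches → elsewhere allophone [k].
Occurrence 3 (position 6): no conditioning environment matches → elsewhere allophone [k].
Occurrence 4 (position 8): no conditioning environment matches → elsewhere allophone [k].
Occurrence 5 (position 10): no conditioning environment matches → elsewhere allophone [k].

[kʰ], [k], [k], [k], [k]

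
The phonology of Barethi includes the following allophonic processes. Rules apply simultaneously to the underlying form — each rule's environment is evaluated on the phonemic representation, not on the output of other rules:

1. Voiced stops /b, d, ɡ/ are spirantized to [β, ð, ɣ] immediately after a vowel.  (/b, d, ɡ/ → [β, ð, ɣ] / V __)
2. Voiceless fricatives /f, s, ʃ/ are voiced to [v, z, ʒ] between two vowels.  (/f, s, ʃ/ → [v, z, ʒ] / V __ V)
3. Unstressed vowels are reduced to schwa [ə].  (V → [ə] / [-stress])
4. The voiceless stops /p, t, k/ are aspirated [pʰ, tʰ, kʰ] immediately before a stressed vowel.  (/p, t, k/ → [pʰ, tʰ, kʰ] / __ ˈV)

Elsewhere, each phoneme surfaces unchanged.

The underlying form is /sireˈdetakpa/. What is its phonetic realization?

[sərəˈðetəkpə]

/s/ — word-initial; rule 2 does not apply here → [s].
/i/ (between /s/ and /r/) occurs in an unstressed syllable → [ə] by rule 3.
/r/ (between /i/ and /e/): no rule targets it → [r].
/e/ meets the environment for rule 3 (in an unstressed syllable) → [ə].
/d/ — between /e/ and /e/, immediately after a vowel — surfaces as [ð] (rule 1).
/e/ (between /d/ and /t/) is in the target of rule 3 but the environment (in an unstressed syllable) is not met → [e].
/t/ (between /e/ and /a/) is in the target of rule 4 but the environment (immediately before a stressed vowel) is not met → [t].
Rule 3 applies to /a/ (between /t/ and /k/: in an unstressed syllable) → [ə].
/k/ — between /a/ and /p/; rule 4 does not apply here → [k].
/p/ — between /k/ and /a/; rule 4 does not apply here → [p].
Rule 3 applies to /a/ (word-final: in an unstressed syllable) → [ə].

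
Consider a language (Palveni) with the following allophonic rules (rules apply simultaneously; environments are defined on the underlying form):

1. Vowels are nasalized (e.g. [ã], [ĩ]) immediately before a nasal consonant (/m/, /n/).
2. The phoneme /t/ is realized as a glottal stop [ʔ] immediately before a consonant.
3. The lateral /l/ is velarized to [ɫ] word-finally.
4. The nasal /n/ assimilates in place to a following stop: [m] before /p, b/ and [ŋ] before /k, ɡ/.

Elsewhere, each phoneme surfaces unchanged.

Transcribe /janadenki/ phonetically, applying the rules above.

[jãnadẽŋki]

/j/ (word-initial) is unaffected → [j].
Rule 1 applies to /a/ (between /j/ and /n/: before a nasal consonant) → [ã].
/n/ (between /a/ and /a/) fails the environment for rule 4, so it stays [n].
/a/ — between /n/ and /d/; rule 1 does not apply here → [a].
/d/ — not in any rule's target class → [d].
/e/ meets the environment for rule 1 (before a nasal consonant) → [ẽ].
/n/ meets the environment for rule 4 (before a labial or velar stop) → [ŋ].
/k/ (between /n/ and /i/) is unaffected → [k].
/i/ — word-final; rule 1 does not apply here → [i].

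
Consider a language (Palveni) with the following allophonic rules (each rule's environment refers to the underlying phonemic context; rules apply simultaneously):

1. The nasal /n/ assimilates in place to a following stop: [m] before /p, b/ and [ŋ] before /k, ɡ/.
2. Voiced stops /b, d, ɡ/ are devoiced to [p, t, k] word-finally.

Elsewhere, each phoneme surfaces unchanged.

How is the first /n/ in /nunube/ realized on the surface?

/n/ (word-initial) fails the environment for rule 1, so it stays [n].

[n]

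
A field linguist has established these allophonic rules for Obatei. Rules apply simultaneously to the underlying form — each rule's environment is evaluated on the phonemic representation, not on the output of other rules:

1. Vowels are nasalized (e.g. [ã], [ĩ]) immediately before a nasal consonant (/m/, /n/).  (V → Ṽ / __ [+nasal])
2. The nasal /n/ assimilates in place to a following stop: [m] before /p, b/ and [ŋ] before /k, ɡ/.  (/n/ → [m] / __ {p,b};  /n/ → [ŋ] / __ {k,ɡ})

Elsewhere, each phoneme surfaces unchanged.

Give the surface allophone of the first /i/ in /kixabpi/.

/i/ — between /k/ and /x/; rule 1 does not apply here → [i].

[i]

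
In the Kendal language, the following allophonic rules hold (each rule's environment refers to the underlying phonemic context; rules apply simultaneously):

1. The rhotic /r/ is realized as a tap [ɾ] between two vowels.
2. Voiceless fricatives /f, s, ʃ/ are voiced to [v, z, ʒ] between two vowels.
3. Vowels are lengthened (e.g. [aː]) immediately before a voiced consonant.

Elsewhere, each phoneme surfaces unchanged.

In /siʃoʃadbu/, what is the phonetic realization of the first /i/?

[i]

/i/ — between /s/ and /ʃ/; rule 3 does not apply here → [i].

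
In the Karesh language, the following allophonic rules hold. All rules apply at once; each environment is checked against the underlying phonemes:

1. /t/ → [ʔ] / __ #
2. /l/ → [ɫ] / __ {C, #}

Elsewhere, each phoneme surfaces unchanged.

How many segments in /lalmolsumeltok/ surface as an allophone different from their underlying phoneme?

Segments that undergo a rule: /l/ → [ɫ] (rule 2); /l/ → [ɫ] (rule 2); /l/ → [ɫ] (rule 2).
All other segments surface unchanged.

3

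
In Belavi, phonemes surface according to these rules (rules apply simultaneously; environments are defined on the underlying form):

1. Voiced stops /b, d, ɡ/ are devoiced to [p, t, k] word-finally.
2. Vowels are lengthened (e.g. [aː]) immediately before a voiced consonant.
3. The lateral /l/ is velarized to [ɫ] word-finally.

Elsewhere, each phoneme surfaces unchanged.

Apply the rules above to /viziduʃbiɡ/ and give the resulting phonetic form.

[viːziːduʃbiːk]

/v/ — not in any rule's target class → [v].
/i/ (between /v/ and /z/) occurs before a voiced consonant → [iː] by rule 2.
/z/ (between /i/ and /i/): no rule targets it → [z].
/i/ (between /z/ and /d/) occurs before a voiced consonant → [iː] by rule 2.
/d/ (between /i/ and /u/) is in the target of rule 1 but the environment (word-finally) is not met → [d].
/u/ (between /d/ and /ʃ/): rule 2 targets it, but not before a voiced consonant → unchanged [u].
/ʃ/ — not in any rule's target class → [ʃ].
/b/ (between /ʃ/ and /i/): rule 1 targets it, but not word-finally → unchanged [b].
/i/ meets the environment for rule 2 (before a voiced consonant) → [iː].
/ɡ/ (word-final) occurs word-finally → [k] by rule 1.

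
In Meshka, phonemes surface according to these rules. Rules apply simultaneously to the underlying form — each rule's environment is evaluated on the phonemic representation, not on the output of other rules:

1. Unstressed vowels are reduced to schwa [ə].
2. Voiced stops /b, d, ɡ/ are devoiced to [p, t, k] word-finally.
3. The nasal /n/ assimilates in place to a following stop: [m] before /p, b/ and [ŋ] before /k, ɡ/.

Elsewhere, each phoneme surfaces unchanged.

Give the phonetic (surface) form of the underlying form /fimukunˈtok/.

[fəməkənˈtok]

/f/ — not in any rule's target class → [f].
/i/ (between /f/ and /m/): in an unstressed syllable, so rule 1 applies → [ə].
/m/ (between /i/ and /u/): no rule targets it → [m].
Rule 1 applies to /u/ (between /m/ and /k/: in an unstressed syllable) → [ə].
/k/ stays [k].
Rule 1 applies to /u/ (between /k/ and /n/: in an unstressed syllable) → [ə].
/n/ (between /u/ and /t/) is in the target of rule 3 but the environment (before a labial or velar stop) is not met → [n].
/t/ (between /n/ and /o/) is unaffected → [t].
/o/ (between /t/ and /k/) fails the environment for rule 1, so it stays [o].
/k/ (word-final): no rule targets it → [k].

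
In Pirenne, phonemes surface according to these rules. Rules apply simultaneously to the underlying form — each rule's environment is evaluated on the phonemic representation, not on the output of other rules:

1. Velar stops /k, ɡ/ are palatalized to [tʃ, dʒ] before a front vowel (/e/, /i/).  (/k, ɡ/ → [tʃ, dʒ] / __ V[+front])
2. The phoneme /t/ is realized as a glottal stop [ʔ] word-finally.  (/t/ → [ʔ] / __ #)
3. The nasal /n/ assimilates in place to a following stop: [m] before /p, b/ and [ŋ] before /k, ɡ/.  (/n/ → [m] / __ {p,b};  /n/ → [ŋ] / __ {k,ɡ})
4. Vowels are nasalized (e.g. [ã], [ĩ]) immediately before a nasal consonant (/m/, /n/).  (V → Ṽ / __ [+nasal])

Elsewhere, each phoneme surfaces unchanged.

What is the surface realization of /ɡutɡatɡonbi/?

[ɡutɡatɡõmbi]

/ɡ/ — word-initial; rule 1 does not apply here → [ɡ].
/u/ — between /ɡ/ and /t/; rule 4 does not apply here → [u].
/t/ (between /u/ and /ɡ/) is in the target of rule 2 but the environment (word-finally) is not met → [t].
/ɡ/ (between /t/ and /a/): rule 1 targets it, but not before a front vowel → unchanged [ɡ].
/a/ (between /ɡ/ and /t/) is in the target of rule 4 but the environment (before a nasal consonant) is not met → [a].
/t/ (between /a/ and /ɡ/) fails the environment for rule 2, so it stays [t].
/ɡ/ (between /t/ and /o/) is in the target of rule 1 but the environment (before a front vowel) is not met → [ɡ].
/o/ (between /ɡ/ and /n/) occurs before a nasal consonant → [õ] by rule 4.
/n/ meets the environment for rule 3 (before a labial or velar stop) → [m].
/b/ (between /n/ and /i/): no rule targets it → [b].
/i/ — word-final; rule 4 does not apply here → [i].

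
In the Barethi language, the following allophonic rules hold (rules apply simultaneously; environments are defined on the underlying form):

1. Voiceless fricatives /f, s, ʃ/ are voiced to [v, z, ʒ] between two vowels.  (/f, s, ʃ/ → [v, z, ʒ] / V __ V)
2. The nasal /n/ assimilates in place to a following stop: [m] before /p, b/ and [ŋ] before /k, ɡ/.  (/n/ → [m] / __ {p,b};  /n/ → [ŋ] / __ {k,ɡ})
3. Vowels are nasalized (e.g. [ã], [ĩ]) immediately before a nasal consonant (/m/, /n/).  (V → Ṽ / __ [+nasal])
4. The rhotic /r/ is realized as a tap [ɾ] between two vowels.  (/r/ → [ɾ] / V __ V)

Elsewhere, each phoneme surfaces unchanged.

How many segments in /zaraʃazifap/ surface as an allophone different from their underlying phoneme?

3

Segments that undergo a rule: /r/ → [ɾ] (rule 4); /ʃ/ → [ʒ] (rule 1); /f/ → [v] (rule 1).
All other segments surface unchanged.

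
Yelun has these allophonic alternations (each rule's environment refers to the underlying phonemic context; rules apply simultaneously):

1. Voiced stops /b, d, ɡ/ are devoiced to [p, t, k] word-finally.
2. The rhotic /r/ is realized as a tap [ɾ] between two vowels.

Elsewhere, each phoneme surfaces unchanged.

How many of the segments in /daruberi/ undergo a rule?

Segments that undergo a rule: /r/ → [ɾ] (rule 2); /r/ → [ɾ] (rule 2).
All other segments surface unchanged.

2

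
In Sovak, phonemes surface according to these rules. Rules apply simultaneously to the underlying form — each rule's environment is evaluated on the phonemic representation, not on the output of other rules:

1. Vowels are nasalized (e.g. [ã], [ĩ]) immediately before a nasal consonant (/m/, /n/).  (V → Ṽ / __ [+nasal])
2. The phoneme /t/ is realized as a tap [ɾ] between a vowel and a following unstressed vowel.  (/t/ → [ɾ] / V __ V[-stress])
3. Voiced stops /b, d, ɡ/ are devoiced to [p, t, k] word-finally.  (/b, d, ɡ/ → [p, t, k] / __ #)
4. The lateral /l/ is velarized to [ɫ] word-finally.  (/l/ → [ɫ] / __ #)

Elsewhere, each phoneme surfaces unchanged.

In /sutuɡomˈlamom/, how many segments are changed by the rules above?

4

Segments that undergo a rule: /t/ → [ɾ] (rule 2); /o/ → [õ] (rule 1); /a/ → [ã] (rule 1); /o/ → [õ] (rule 1).
All other segments surface unchanged.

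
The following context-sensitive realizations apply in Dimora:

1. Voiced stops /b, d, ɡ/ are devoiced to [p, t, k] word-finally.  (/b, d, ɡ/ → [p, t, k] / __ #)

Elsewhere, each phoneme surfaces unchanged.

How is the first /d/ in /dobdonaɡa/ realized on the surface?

/d/ (word-initial): rule 1 targets it, but not word-finally → unchanged [d].

[d]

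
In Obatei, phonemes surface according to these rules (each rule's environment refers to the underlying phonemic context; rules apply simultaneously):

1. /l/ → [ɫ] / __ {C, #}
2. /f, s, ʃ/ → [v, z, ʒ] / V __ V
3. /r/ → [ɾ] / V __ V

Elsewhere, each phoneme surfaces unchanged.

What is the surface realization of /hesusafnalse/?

/s/ (between /e/ and /u/): between two vowels, so rule 2 applies → [z].
Rule 2 applies to /s/ (between /u/ and /a/: between two vowels) → [z].
/f/ (between /a/ and /n/): rule 2 targets it, but not between two vowels → unchanged [f].
Rule 1 applies to /l/ (between /a/ and /s/: word-finally or immediately before a consonant) → [ɫ].
/s/ (between /l/ and /e/) is in the target of rule 2 but the environment (between two vowels) is not met → [s].

[hezuzafnaɫse]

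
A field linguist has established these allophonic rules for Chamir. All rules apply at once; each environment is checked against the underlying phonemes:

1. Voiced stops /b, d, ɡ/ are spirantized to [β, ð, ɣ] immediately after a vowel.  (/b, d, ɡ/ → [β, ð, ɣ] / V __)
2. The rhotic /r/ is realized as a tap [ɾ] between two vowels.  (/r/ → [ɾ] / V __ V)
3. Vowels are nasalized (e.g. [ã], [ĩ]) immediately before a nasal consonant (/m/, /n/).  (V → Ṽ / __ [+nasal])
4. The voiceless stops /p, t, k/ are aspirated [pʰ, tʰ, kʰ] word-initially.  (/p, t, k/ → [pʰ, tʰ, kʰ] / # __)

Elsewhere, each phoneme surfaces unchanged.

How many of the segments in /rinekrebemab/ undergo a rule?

Segments that undergo a rule: /i/ → [ĩ] (rule 3); /b/ → [β] (rule 1); /e/ → [ẽ] (rule 3); /b/ → [β] (rule 1).
All other segments surface unchanged.

4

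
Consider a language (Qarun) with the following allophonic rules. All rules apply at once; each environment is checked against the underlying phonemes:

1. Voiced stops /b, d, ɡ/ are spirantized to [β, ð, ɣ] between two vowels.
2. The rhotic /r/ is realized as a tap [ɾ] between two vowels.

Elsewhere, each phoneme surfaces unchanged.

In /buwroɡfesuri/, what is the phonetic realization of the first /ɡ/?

[ɡ]

/ɡ/ — between /o/ and /f/; rule 1 does not apply here → [ɡ].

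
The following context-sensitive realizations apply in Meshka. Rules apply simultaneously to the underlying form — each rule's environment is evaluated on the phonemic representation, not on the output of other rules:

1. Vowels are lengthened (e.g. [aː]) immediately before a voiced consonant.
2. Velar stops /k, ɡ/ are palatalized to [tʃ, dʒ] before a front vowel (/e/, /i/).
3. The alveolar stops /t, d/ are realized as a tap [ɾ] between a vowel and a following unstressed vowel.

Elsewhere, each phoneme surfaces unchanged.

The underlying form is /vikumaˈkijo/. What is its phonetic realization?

/v/ (word-initial): no rule targets it → [v].
/i/ (between /v/ and /k/) fails the environment for rule 1, so it stays [i].
/k/ (between /i/ and /u/) fails the environment for rule 2, so it stays [k].
/u/ meets the environment for rule 1 (before a voiced consonant) → [uː].
/m/ stays [m].
/a/ (between /m/ and /k/) fails the environment for rule 1, so it stays [a].
Rule 2 applies to /k/ (between /a/ and /i/: before a front vowel) → [tʃ].
/i/ (between /k/ and /j/): before a voiced consonant, so rule 1 applies → [iː].
/j/ (between /i/ and /o/): no rule targets it → [j].
/o/ — word-final; rule 1 does not apply here → [o].

[vikuːmaˈtʃiːjo]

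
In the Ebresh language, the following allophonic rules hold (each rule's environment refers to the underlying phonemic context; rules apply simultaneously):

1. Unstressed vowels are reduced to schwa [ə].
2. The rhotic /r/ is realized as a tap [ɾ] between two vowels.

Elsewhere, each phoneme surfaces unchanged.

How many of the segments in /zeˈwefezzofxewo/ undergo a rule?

Segments that undergo a rule: /e/ → [ə] (rule 1); /e/ → [ə] (rule 1); /o/ → [ə] (rule 1); /e/ → [ə] (rule 1); /o/ → [ə] (rule 1).
All other segments surface unchanged.

5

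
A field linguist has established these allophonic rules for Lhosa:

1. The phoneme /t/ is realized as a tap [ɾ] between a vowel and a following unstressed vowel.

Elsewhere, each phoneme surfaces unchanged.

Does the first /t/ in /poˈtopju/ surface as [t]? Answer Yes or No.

Yes

/t/ (between /o/ and /o/): rule 1 targets it, but not between a vowel and a following unstressed vowel → unchanged [t].
The actual realization is [t], which matches [t].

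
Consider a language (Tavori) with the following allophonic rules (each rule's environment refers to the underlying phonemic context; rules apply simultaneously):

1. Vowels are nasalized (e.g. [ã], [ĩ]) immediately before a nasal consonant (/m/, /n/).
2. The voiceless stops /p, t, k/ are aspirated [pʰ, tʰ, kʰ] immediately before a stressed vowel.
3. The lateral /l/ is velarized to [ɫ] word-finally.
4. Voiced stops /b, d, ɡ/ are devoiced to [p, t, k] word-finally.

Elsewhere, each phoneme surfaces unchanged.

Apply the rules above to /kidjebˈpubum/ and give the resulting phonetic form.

[kidjebˈpʰubũm]

/k/ (word-initial) fails the environment for rule 2, so it stays [k].
/i/ (between /k/ and /d/) is in the target of rule 1 but the environment (before a nasal consonant) is not met → [i].
/d/ — between /i/ and /j/; rule 4 does not apply here → [d].
/j/ — not in any rule's target class → [j].
/e/ (between /j/ and /b/) fails the environment for rule 1, so it stays [e].
/b/ (between /e/ and /p/) is in the target of rule 4 but the environment (word-finally) is not met → [b].
/p/ — between /b/ and /u/, immediately before a stressed vowel — surfaces as [pʰ] (rule 2).
/u/ (between /p/ and /b/) fails the environment for rule 1, so it stays [u].
/b/ — between /u/ and /u/; rule 4 does not apply here → [b].
/u/ (between /b/ and /m/) occurs before a nasal consonant → [ũ] by rule 1.
/m/ (word-final): no rule targets it → [m].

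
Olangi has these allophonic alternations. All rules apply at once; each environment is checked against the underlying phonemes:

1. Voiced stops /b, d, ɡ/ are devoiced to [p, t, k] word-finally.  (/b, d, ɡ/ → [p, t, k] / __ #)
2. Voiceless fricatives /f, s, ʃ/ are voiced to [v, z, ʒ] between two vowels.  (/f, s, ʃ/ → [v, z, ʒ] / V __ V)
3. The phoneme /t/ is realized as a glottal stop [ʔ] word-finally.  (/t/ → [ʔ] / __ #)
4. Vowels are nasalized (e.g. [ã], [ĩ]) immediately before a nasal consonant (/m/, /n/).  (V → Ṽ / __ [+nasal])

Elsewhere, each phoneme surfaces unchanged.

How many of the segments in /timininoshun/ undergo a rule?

4

Segments that undergo a rule: /i/ → [ĩ] (rule 4); /i/ → [ĩ] (rule 4); /i/ → [ĩ] (rule 4); /u/ → [ũ] (rule 4).
All other segments surface unchanged.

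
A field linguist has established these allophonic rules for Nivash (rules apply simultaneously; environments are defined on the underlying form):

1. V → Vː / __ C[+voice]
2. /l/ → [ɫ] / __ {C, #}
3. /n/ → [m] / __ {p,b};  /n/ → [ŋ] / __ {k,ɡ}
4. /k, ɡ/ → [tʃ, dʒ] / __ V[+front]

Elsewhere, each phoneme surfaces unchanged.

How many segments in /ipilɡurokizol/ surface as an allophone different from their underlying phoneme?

Segments that undergo a rule: /i/ → [iː] (rule 1); /l/ → [ɫ] (rule 2); /u/ → [uː] (rule 1); /k/ → [tʃ] (rule 4); /i/ → [iː] (rule 1); /o/ → [oː] (rule 1); /l/ → [ɫ] (rule 2).
All other segments surface unchanged.

7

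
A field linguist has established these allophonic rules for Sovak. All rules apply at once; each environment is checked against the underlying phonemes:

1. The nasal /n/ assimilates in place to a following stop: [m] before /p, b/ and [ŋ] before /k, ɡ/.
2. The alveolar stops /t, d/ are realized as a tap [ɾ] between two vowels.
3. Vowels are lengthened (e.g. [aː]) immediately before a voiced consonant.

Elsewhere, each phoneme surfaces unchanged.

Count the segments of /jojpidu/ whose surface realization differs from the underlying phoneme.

3

Segments that undergo a rule: /o/ → [oː] (rule 3); /i/ → [iː] (rule 3); /d/ → [ɾ] (rule 2).
All other segments surface unchanged.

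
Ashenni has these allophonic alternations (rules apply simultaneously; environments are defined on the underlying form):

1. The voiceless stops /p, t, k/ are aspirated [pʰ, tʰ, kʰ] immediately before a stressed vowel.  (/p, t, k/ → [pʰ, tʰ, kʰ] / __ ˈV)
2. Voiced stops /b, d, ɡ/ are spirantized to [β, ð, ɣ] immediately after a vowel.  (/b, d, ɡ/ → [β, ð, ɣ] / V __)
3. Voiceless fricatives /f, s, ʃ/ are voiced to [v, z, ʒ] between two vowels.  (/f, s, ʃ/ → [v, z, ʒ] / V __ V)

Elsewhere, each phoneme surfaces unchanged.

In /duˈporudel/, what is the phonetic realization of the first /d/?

/d/ (word-initial): rule 2 targets it, but not immediately after a vowel → unchanged [d].

[d]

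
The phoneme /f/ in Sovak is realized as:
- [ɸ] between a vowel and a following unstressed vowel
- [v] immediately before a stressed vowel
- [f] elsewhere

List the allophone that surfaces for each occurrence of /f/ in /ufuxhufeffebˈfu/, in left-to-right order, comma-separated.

[ɸ], [ɸ], [f], [f], [v]

Occurrence 1 (position 2): between a vowel and a following unstressed vowel → [ɸ].
Occurrence 2 (position 7): between a vowel and a following unstressed vowel → [ɸ].
Occurrence 3 (position 9): no conditioning environment matches → elsewhere allophone [f].
Occurrence 4 (position 10): no conditioning environment matches → elsewhere allophone [f].
Occurrence 5 (position 13): immediately before a stressed vowel → [v].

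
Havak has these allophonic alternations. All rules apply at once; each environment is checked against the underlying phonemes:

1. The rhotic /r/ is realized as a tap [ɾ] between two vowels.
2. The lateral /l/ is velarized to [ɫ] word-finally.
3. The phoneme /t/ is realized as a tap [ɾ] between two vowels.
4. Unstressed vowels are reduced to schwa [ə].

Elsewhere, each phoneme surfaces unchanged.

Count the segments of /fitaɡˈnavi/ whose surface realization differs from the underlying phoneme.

4

Segments that undergo a rule: /i/ → [ə] (rule 4); /t/ → [ɾ] (rule 3); /a/ → [ə] (rule 4); /i/ → [ə] (rule 4).
All other segments surface unchanged.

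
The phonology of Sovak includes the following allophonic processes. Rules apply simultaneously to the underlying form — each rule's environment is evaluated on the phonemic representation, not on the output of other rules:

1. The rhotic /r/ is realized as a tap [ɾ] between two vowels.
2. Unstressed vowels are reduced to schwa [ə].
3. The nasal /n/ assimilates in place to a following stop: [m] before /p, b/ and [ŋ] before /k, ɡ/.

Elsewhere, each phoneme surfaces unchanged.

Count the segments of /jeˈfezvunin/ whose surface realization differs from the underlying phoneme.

3

Segments that undergo a rule: /e/ → [ə] (rule 2); /u/ → [ə] (rule 2); /i/ → [ə] (rule 2).
All other segments surface unchanged.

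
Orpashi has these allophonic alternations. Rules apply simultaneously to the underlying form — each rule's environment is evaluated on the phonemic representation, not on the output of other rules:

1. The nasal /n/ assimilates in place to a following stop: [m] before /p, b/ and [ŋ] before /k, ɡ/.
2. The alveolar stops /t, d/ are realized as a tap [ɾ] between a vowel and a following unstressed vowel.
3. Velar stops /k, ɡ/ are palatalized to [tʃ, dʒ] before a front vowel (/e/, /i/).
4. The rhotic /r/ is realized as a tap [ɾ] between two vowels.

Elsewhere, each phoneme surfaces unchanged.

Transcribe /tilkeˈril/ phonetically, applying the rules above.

/t/ (word-initial) is in the target of rule 2 but the environment (between a vowel and a following unstressed vowel) is not met → [t].
/i/ (between /t/ and /l/): no rule targets it → [i].
/l/ (between /i/ and /k/): no rule targets it → [l].
Rule 3 applies to /k/ (between /l/ and /e/: before a front vowel) → [tʃ].
/e/ stays [e].
/r/ — between /e/ and /i/, between two vowels — surfaces as [ɾ] (rule 4).
/i/ stays [i].
/l/ (word-final) is unaffected → [l].

[tiltʃeˈɾil]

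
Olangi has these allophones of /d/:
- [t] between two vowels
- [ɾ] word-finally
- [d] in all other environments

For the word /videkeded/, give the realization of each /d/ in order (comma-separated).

[t], [t], [ɾ]

Occurrence 1 (position 3): between two vowels → [t].
Occurrence 2 (position 7): between two vowels → [t].
Occurrence 3 (position 9): word-finally → [ɾ].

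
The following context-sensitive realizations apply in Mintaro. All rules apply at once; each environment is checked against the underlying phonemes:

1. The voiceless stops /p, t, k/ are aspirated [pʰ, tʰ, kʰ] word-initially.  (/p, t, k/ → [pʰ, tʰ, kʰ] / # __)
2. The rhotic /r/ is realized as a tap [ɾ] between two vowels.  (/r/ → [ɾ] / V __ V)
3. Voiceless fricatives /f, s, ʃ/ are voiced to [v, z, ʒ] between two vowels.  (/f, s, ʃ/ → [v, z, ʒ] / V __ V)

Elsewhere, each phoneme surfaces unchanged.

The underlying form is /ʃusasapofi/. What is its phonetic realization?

/ʃ/ (word-initial): rule 3 targets it, but not between two vowels → unchanged [ʃ].
/s/ — between /u/ and /a/, between two vowels — surfaces as [z] (rule 3).
/s/ (between /a/ and /a/) occurs between two vowels → [z] by rule 3.
/p/ (between /a/ and /o/) is in the target of rule 1 but the environment (word-initially) is not met → [p].
/f/ (between /o/ and /i/) occurs between two vowels → [v] by rule 3.

[ʃuzazapovi]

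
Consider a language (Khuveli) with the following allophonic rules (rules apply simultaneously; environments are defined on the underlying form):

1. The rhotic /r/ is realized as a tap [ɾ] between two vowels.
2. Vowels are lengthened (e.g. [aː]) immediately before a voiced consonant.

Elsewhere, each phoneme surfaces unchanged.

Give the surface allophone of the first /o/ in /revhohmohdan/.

[o]

/o/ (between /h/ and /h/) is in the target of rule 2 but the environment (before a voiced consonant) is not met → [o].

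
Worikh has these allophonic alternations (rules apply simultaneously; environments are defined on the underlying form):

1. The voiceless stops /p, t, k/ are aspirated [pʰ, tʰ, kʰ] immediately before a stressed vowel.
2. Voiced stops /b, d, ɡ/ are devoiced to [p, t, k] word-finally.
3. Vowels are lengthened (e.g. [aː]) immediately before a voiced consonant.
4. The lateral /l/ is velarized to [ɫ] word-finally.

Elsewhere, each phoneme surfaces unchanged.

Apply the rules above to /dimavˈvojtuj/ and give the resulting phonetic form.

[diːmaːvˈvoːjtuːj]

/d/ — word-initial; rule 2 does not apply here → [d].
Rule 3 applies to /i/ (between /d/ and /m/: before a voiced consonant) → [iː].
Rule 3 applies to /a/ (between /m/ and /v/: before a voiced consonant) → [aː].
/o/ (between /v/ and /j/): before a voiced consonant, so rule 3 applies → [oː].
/t/ (between /j/ and /u/) fails the environment for rule 1, so it stays [t].
/u/ (between /t/ and /j/) occurs before a voiced consonant → [uː] by rule 3.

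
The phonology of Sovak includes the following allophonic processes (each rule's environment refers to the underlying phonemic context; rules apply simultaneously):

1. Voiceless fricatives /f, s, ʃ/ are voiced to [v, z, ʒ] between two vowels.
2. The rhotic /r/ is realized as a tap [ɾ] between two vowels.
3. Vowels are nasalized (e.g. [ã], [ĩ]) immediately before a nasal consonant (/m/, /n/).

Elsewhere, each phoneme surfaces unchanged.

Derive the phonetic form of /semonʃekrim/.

/s/ (word-initial) fails the environment for rule 1, so it stays [s].
/e/ (between /s/ and /m/): before a nasal consonant, so rule 3 applies → [ẽ].
/m/ (between /e/ and /o/): no rule targets it → [m].
/o/ — between /m/ and /n/, before a nasal consonant — surfaces as [õ] (rule 3).
/n/ (between /o/ and /ʃ/) is unaffected → [n].
/ʃ/ (between /n/ and /e/) fails the environment for rule 1, so it stays [ʃ].
/e/ (between /ʃ/ and /k/): rule 3 targets it, but not before a nasal consonant → unchanged [e].
/k/ (between /e/ and /r/): no rule targets it → [k].
/r/ (between /k/ and /i/) is in the target of rule 2 but the environment (between two vowels) is not met → [r].
Rule 3 applies to /i/ (between /r/ and /m/: before a nasal consonant) → [ĩ].
/m/ (word-final) is unaffected → [m].

[sẽmõnʃekrĩm]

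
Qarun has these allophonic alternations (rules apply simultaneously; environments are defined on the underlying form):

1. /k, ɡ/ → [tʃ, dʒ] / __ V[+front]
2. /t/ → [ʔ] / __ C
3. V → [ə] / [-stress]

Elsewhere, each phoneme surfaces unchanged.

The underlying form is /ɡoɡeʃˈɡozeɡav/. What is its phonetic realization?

/ɡ/ (word-initial) is in the target of rule 1 but the environment (before a front vowel) is not met → [ɡ].
/o/ (between /ɡ/ and /ɡ/) occurs in an unstressed syllable → [ə] by rule 3.
/ɡ/ meets the environment for rule 1 (before a front vowel) → [dʒ].
Rule 3 applies to /e/ (between /ɡ/ and /ʃ/: in an unstressed syllable) → [ə].
/ʃ/ — not in any rule's target class → [ʃ].
/ɡ/ (between /ʃ/ and /o/) fails the environment for rule 1, so it stays [ɡ].
/o/ (between /ɡ/ and /z/): rule 3 targets it, but not in an unstressed syllable → unchanged [o].
/z/ stays [z].
/e/ (between /z/ and /ɡ/): in an unstressed syllable, so rule 3 applies → [ə].
/ɡ/ (between /e/ and /a/): rule 1 targets it, but not before a front vowel → unchanged [ɡ].
/a/ meets the environment for rule 3 (in an unstressed syllable) → [ə].
/v/ — not in any rule's target class → [v].

[ɡədʒəʃˈɡozəɡəv]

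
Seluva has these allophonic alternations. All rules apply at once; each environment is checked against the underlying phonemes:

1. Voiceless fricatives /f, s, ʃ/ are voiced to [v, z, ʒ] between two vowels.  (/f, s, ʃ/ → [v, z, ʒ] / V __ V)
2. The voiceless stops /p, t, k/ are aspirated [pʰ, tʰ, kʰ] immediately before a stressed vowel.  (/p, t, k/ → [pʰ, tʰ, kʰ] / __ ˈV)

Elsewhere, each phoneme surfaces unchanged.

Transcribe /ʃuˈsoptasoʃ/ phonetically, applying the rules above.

/ʃ/ (word-initial): rule 1 targets it, but not between two vowels → unchanged [ʃ].
Rule 1 applies to /s/ (between /u/ and /o/: between two vowels) → [z].
/p/ (between /o/ and /t/) fails the environment for rule 2, so it stays [p].
/t/ (between /p/ and /a/) fails the environment for rule 2, so it stays [t].
/s/ meets the environment for rule 1 (between two vowels) → [z].
/ʃ/ (word-final) fails the environment for rule 1, so it stays [ʃ].

[ʃuˈzoptazoʃ]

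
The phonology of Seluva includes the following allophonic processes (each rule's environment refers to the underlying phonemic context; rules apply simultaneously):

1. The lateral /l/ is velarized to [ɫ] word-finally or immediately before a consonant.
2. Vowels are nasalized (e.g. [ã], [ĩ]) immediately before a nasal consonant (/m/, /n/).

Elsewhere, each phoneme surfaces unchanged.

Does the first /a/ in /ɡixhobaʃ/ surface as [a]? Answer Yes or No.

Yes

/a/ (between /b/ and /ʃ/): rule 2 targets it, but not before a nasal consonant → unchanged [a].
The actual realization is [a], which matches [a].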